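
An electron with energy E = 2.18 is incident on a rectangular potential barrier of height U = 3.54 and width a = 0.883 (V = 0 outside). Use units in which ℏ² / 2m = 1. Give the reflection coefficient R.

R = 0.612

E < U: inside the barrier ψ ∝ e^{±κx} with κ = √(2m(U − E))/ℏ = 1.166.
κa = 1.030, sinh(κa) = 1.222.
The exact tunnelling result is T⁻¹ = 1 + U² sinh²(κa) / [4E(U − E)] = 2.577, so T = 0.388.
R = 1 − T = 0.612.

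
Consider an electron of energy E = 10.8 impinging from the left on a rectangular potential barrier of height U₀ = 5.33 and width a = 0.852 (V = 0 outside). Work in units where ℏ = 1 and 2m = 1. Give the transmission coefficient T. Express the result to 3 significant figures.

E > U₀: inside the barrier k₂ = √(2m(E − U₀))/ℏ = 2.339, k₂a = 1.993.
Matching at both interfaces gives T⁻¹ = 1 + U₀² sin²(k₂a) / [4E(E − U₀)] = 1.100, hence T = 0.909.

T = 0.909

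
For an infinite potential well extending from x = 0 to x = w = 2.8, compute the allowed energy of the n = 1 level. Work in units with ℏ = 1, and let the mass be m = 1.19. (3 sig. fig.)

E = 0.529

Requiring ψ(0) = ψ(w) = 0 quantises k = nπ/w, hence E_n = ℏ²k²/2m = n²π²ℏ²/(2mw²).
E_1 = 1² × π² / (2 × 1.19 × 2.8²) = 0.5289.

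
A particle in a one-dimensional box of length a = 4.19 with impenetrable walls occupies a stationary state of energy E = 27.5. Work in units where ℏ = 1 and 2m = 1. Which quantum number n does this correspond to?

n = 7

For an infinite well E_n = n²π²ℏ²/(2ma²), so n = (a/πℏ)√(2mE).
n = (4.19/π) × √(2 × 0.5 × 27.5) = 6.994 → n = 7.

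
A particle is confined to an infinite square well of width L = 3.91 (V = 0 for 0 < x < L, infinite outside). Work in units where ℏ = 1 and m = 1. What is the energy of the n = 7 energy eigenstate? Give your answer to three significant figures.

The infinite-well eigenfunctions ψ_n = √(2/L) sin(nπx/L) vanish at both walls, giving E_n = n²π²ℏ²/(2mL²).
E_7 = 7² × π² / (2 × 1 × 3.91²) = 15.82.

E = 15.8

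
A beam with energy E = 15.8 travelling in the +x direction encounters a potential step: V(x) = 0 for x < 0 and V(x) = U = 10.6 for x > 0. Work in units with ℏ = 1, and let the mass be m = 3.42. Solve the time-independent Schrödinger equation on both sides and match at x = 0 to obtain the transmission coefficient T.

T = 0.927

The wavenumbers are k₁ = √(2mE)/ℏ = 10.40 on the left and k₂ = √(2m(E − U))/ℏ = 5.964 on the right.
Continuity of ψ and ψ′ at the step yields the reflection amplitude r = (k₁ − k₂)/(k₁ + k₂) = 0.2709; thus R = |r|² = 0.07339, T = 0.9266.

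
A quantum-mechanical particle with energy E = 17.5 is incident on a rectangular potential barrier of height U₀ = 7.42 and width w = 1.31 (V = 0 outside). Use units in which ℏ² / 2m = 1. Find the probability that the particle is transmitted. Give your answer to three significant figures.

T = 0.947

E > U₀: inside the barrier k₂ = √(2m(E − U₀))/ℏ = 3.175, k₂w = 4.159.
T = [1 + U₀² sin²(k₂w) / (4E(E − U₀))]⁻¹ = 1/1.056 = 0.947.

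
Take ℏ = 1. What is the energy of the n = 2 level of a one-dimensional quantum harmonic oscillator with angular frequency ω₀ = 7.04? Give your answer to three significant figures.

Using E_n = (n + ½)ℏω₀: E_2 = 2.5 × 7.04 = 17.60.

E = 17.6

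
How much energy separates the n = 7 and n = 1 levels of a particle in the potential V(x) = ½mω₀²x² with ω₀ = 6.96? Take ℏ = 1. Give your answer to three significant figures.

ΔE = 41.8

E_n = ℏω₀(n + ½), so ΔE = (7 − 1) ℏω₀ = 6 × 6.96 = 41.76.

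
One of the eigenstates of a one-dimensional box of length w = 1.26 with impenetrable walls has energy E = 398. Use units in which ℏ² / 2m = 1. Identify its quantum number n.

n = 8

From E_n = n²π²ℏ²/(2mw²) invert to n = √(2mw²E)/(πℏ).
n = (1.26/π) × √(2 × 0.5 × 398) = 8.001 → n = 8.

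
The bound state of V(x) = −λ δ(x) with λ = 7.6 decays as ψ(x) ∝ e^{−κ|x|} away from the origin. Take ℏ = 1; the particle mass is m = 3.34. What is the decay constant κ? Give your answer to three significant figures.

Integrating the TISE across x = 0 gives the cusp condition ψ'(0⁺) − ψ'(0⁻) = −(2mλ/ℏ²)ψ(0).
With ψ ∝ e^{−κ|x|} this yields −2κ = −2mλ/ℏ², so κ = mλ/ℏ² = 25.38.

κ = 25.4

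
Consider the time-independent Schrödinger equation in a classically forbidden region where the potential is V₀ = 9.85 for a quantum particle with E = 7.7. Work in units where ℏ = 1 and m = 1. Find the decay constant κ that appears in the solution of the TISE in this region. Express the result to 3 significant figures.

κ = 2.07

Since E < V₀ the TISE in this region is ψ'' = κ²ψ with κ = √(2m(V₀ − E))/ℏ.
κ = √(2 × 1 × 2.15) = 2.074.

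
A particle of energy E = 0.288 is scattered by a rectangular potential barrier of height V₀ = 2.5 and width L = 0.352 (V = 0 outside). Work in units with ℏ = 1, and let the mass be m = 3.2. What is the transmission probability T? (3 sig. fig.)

T = 0.118

E < V₀: inside the barrier ψ ∝ e^{±κx} with κ = √(2m(V₀ − E))/ℏ = 3.763.
κL = 1.324, sinh(κL) = 1.747.
The exact tunnelling result is T⁻¹ = 1 + V₀² sinh²(κL) / [4E(V₀ − E)] = 8.486, so T = 0.118.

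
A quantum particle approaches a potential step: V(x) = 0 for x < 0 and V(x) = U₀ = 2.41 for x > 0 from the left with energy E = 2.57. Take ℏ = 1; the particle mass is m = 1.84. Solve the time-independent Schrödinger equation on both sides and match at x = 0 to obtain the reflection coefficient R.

On each side the TISE gives plane waves with k = √(2m(E − V))/ℏ: k₁ = √(2·1.84·2.57) = 3.075, k₂ = √(2·1.84·0.16) = 0.7673.
Matching ψ and ψ′ at x = 0 gives r = (k₁ − k₂)/(k₁ + k₂), so R = r² = 0.3607 and T = 1 − R = 0.6393.

R = 0.361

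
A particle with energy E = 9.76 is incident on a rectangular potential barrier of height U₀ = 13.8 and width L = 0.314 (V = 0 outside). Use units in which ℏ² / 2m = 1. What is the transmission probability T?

E < U₀: inside the barrier ψ ∝ e^{±κx} with κ = √(2m(U₀ − E))/ℏ = 2.010.
κL = 0.6311, sinh(κL) = 0.6739.
The exact tunnelling result is T⁻¹ = 1 + U₀² sinh²(κL) / [4E(U₀ − E)] = 1.548, so T = 0.646.

T = 0.646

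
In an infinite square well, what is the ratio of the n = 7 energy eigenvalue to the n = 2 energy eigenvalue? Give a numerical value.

E_n = n²π²ℏ²/(2mL²) so the ratio is n₂²/n₁² = 49/4 = 12.25.

12.25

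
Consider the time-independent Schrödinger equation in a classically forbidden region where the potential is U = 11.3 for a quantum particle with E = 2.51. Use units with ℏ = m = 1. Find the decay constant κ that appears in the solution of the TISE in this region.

κ = 4.19

Since E < U the TISE in this region is ψ'' = κ²ψ with κ = √(2m(U − E))/ℏ.
κ = √(2 × 1 × 8.79) = 4.193.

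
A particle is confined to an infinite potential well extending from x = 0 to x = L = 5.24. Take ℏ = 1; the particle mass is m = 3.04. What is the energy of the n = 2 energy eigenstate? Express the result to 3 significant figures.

E = 0.236

The infinite-well eigenfunctions ψ_n = √(2/L) sin(nπx/L) vanish at both walls, giving E_n = n²π²ℏ²/(2mL²).
E_2 = 2² × π² / (2 × 3.04 × 5.24²) = 0.2365.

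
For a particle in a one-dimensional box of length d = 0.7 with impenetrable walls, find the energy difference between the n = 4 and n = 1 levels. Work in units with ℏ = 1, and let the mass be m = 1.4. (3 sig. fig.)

ΔE = 108

E_n = n²π²ℏ²/(2md²), so ΔE = (4² − 1²) π²ℏ²/(2md²).
ΔE = 15 × π² / (2 × 1.4 × 0.7²) = 107.9.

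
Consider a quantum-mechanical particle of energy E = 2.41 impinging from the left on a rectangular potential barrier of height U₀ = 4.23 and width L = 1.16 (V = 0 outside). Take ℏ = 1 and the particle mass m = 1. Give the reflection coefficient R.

E < U₀: inside the barrier ψ ∝ e^{±κx} with κ = √(2m(U₀ − E))/ℏ = 1.908.
κL = 2.213, sinh(κL) = 4.518.
The exact tunnelling result is T⁻¹ = 1 + U₀² sinh²(κL) / [4E(U₀ − E)] = 21.81, so T = 0.0458.
R = 1 − T = 0.954.

R = 0.954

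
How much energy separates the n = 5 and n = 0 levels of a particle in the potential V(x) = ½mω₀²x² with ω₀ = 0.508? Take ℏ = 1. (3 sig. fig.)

ΔE = 2.54

E_n = ℏω₀(n + ½), so ΔE = (5 − 0) ℏω₀ = 5 × 0.508 = 2.540.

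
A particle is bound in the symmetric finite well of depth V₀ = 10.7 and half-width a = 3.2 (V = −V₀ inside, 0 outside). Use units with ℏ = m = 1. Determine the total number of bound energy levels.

N = 10

The dimensionless depth is z₀ = a√(2mV₀)/ℏ = 3.2 × √(21.40) = 14.80.
The even/odd transcendental equations gain one root per π/2 in z₀, giving N = 1 + ⌊2z₀/π⌋ = 1 + ⌊9.424⌋ = 10.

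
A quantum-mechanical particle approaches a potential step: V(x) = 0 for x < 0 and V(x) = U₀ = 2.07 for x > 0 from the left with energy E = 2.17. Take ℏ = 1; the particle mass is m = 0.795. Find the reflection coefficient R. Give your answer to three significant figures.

R = 0.418

On each side the TISE gives plane waves with k = √(2m(E − V))/ℏ: k₁ = √(2·0.795·2.17) = 1.857, k₂ = √(2·0.795·0.1) = 0.3987.
Matching ψ and ψ′ at x = 0 gives r = (k₁ − k₂)/(k₁ + k₂), so R = r² = 0.4180 and T = 1 − R = 0.5820.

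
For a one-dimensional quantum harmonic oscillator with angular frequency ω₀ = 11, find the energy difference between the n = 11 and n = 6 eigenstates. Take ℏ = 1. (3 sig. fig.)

ΔE = 55.0

E_n = ℏω₀(n + ½), so ΔE = (11 − 6) ℏω₀ = 5 × 11 = 55.00.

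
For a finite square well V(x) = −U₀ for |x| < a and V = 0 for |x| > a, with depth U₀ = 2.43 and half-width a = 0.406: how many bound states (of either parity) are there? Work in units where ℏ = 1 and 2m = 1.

N = 1

The dimensionless depth is z₀ = a√(2mU₀)/ℏ = 0.406 × √(2.430) = 0.6329.
The even/odd transcendental equations gain one root per π/2 in z₀, giving N = 1 + ⌊2z₀/π⌋ = 1 + ⌊0.4029⌋ = 1.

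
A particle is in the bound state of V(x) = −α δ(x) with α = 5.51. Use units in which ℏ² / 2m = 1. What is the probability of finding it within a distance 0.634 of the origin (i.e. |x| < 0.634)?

P = 0.970

The normalised bound state is ψ = √κ e^{−κ|x|} with κ = mα/ℏ² = 2.755.
P(|x| < d) = ∫_{−d}^{d} κ e^{−2κ|x|} dx = 1 − e^{−2κd} = 1 − e^{−3.493} = 0.9696.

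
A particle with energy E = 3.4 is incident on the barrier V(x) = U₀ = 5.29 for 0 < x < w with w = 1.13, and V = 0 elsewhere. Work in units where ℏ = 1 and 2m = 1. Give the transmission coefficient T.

Since E < U₀ the interior solution is evanescent with decay constant κ = √(2m(U₀ − E))/ℏ = 1.375.
κw = 1.553, sinh(κw) = 2.258.
The exact tunnelling result is T⁻¹ = 1 + U₀² sinh²(κw) / [4E(U₀ − E)] = 6.552, so T = 0.153.

T = 0.153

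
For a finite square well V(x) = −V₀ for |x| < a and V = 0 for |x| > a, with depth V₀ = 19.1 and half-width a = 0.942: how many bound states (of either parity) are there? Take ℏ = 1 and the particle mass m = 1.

The dimensionless depth is z₀ = a√(2mV₀)/ℏ = 0.942 × √(38.20) = 5.822.
The even/odd transcendental equations gain one root per π/2 in z₀, giving N = 1 + ⌊2z₀/π⌋ = 1 + ⌊3.706⌋ = 4.

N = 4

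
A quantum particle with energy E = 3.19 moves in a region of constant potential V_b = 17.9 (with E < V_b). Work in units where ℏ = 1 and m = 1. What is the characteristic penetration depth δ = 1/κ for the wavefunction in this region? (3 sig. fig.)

Since E < V_b the TISE in this region is ψ'' = κ²ψ with κ = √(2m(V_b − E))/ℏ.
κ = √(2 × 1 × 14.71) = 5.424. The penetration depth is δ = 1/κ = 0.184.

δ = 0.184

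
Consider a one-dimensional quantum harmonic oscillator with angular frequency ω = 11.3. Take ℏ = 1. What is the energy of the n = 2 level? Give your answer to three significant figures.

E = 28.3

Using E_n = (n + ½)ℏω: E_2 = 2.5 × 11.3 = 28.25.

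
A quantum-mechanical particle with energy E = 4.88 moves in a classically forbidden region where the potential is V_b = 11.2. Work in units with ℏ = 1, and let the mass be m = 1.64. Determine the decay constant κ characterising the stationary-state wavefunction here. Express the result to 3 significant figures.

κ = 4.55

Since E < V_b the TISE in this region is ψ'' = κ²ψ with κ = √(2m(V_b − E))/ℏ.
κ = √(2 × 1.64 × 6.32) = 4.553.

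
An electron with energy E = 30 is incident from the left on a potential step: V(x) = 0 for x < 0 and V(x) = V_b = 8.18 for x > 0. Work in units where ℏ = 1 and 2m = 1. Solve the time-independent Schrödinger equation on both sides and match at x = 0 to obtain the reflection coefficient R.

R = 0.00631

On each side the TISE gives plane waves with k = √(2m(E − V))/ℏ: k₁ = √(2·½·30) = 5.477, k₂ = √(2·½·21.82) = 4.671.
Continuity of ψ and ψ′ at the step yields the reflection amplitude r = (k₁ − k₂)/(k₁ + k₂) = 0.07942; thus R = |r|² = 0.006308, T = 0.9937.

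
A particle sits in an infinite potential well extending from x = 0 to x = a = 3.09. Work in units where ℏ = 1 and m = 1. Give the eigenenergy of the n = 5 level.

Requiring ψ(0) = ψ(a) = 0 quantises k = nπ/a, hence E_n = ℏ²k²/2m = n²π²ℏ²/(2ma²).
E_5 = 5² × π² / (2 × 1 × 3.09²) = 12.92.

E = 12.9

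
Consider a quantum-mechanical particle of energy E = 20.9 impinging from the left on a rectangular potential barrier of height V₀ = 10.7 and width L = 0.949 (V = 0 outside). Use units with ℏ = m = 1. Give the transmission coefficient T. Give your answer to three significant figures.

E > V₀: inside the barrier k₂ = √(2m(E − V₀))/ℏ = 4.517, k₂L = 4.286.
Matching at both interfaces gives T⁻¹ = 1 + V₀² sin²(k₂L) / [4E(E − V₀)] = 1.111, hence T = 0.900.

T = 0.900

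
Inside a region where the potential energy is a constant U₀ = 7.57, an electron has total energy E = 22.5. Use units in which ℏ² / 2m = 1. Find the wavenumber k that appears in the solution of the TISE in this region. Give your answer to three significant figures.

With E > U₀ the solution is oscillatory, ψ ∝ e^{±ikx} with k = √(2m(E − U₀))/ℏ.
k = √(2 × 0.5 × 14.93) = 3.864.

k = 3.86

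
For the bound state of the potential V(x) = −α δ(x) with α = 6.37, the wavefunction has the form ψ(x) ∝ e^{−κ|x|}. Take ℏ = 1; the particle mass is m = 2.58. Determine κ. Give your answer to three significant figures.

Integrating the TISE across x = 0 gives the cusp condition ψ'(0⁺) − ψ'(0⁻) = −(2mα/ℏ²)ψ(0).
With ψ ∝ e^{−κ|x|} this yields −2κ = −2mα/ℏ², so κ = mα/ℏ² = 16.43.

κ = 16.4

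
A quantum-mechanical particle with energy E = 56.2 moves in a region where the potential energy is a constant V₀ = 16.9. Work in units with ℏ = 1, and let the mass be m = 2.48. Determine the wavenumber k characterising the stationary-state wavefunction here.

k = 14.0

With E > V₀ the solution is oscillatory, ψ ∝ e^{±ikx} with k = √(2m(E − V₀))/ℏ.
k = √(2 × 2.48 × 39.3) = 13.96.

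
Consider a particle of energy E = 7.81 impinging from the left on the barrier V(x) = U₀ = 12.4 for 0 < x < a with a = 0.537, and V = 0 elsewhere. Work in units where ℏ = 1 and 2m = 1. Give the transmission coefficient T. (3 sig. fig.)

E < U₀: inside the barrier ψ ∝ e^{±κx} with κ = √(2m(U₀ − E))/ℏ = 2.142.
κa = 1.150, sinh(κa) = 1.422.
Matching ψ, ψ′ at both faces gives T = [1 + U₀² sinh²(κa) / (4E(U₀ − E))]⁻¹ = 1/3.167 = 0.316.

T = 0.316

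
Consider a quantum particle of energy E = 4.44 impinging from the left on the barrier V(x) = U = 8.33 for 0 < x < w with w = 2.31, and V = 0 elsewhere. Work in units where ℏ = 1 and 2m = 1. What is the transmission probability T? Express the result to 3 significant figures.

T = 0.000439

E < U: inside the barrier ψ ∝ e^{±κx} with κ = √(2m(U − E))/ℏ = 1.972.
κw = 4.556, sinh(κw) = 47.60.
The exact tunnelling result is T⁻¹ = 1 + U² sinh²(κw) / [4E(U − E)] = 2276, so T = 0.000439.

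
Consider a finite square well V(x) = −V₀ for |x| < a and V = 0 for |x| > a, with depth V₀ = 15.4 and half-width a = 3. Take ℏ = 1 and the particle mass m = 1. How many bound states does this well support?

Define the well-strength parameter z₀ = (a/ℏ)√(2mV₀) = 3 × √(2·1·15.4) = 16.65.
A new bound state (alternating even/odd) appears each time z₀ passes a multiple of π/2, so N = ⌊2z₀/π⌋ + 1 = ⌊10.60⌋ + 1 = 11.

N = 11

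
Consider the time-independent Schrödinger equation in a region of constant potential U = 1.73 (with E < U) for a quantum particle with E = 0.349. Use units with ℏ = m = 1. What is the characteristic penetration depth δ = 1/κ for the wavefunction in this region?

δ = 0.602

Since E < U the TISE in this region is ψ'' = κ²ψ with κ = √(2m(U − E))/ℏ.
κ = √(2 × 1 × 1.381) = 1.662. The penetration depth is δ = 1/κ = 0.602.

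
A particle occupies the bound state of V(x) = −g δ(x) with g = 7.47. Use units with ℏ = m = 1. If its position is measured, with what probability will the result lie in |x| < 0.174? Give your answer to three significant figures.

The normalised bound state is ψ = √κ e^{−κ|x|} with κ = mg/ℏ² = 7.470.
P(|x| < d) = ∫_{−d}^{d} κ e^{−2κ|x|} dx = 1 − e^{−2κd} = 1 − e^{−2.600} = 0.9257.

P = 0.926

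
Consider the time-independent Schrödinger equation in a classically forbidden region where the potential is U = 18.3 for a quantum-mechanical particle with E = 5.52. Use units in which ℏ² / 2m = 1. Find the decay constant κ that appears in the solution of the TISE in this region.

Since E < U the TISE in this region is ψ'' = κ²ψ with κ = √(2m(U − E))/ℏ.
κ = √(2 × 0.5 × 12.78) = 3.575.

κ = 3.57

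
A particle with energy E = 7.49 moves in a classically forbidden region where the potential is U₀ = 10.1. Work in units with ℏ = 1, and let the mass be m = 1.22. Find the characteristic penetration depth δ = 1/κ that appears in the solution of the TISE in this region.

δ = 0.396

Since E < U₀ the TISE in this region is ψ'' = κ²ψ with κ = √(2m(U₀ − E))/ℏ.
κ = √(2 × 1.22 × 2.61) = 2.524. The penetration depth is δ = 1/κ = 0.396.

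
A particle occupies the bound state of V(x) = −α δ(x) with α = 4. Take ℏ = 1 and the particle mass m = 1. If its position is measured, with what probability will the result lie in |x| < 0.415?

P = 0.964

The normalised bound state is ψ = √κ e^{−κ|x|} with κ = mα/ℏ² = 4.000.
P(|x| < d) = ∫_{−d}^{d} κ e^{−2κ|x|} dx = 1 − e^{−2κd} = 1 − e^{−3.320} = 0.9638.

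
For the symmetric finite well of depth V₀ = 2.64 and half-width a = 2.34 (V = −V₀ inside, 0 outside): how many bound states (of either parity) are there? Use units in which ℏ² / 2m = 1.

The dimensionless depth is z₀ = a√(2mV₀)/ℏ = 2.34 × √(2.640) = 3.802.
The even/odd transcendental equations gain one root per π/2 in z₀, giving N = 1 + ⌊2z₀/π⌋ = 1 + ⌊2.420⌋ = 3.

N = 3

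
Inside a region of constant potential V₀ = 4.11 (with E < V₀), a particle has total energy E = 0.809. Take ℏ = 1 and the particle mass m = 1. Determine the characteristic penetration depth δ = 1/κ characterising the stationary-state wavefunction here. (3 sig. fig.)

δ = 0.389

Since E < V₀ the TISE in this region is ψ'' = κ²ψ with κ = √(2m(V₀ − E))/ℏ.
κ = √(2 × 1 × 3.301) = 2.569. The penetration depth is δ = 1/κ = 0.389.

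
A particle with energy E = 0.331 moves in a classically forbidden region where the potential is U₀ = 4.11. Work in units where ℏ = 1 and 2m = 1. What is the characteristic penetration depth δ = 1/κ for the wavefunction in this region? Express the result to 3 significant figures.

δ = 0.514

Since E < U₀ the TISE in this region is ψ'' = κ²ψ with κ = √(2m(U₀ − E))/ℏ.
κ = √(2 × 0.5 × 3.779) = 1.944. The penetration depth is δ = 1/κ = 0.514.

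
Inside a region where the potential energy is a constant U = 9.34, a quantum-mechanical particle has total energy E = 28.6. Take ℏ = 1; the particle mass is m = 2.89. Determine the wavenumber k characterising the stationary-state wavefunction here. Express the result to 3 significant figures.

With E > U the solution is oscillatory, ψ ∝ e^{±ikx} with k = √(2m(E − U))/ℏ.
k = √(2 × 2.89 × 19.26) = 10.55.

k = 10.6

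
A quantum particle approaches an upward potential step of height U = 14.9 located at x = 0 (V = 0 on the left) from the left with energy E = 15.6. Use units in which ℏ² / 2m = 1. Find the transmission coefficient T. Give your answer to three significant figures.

T = 0.577

On each side the TISE gives plane waves with k = √(2m(E − V))/ℏ: k₁ = √(2·½·15.6) = 3.950, k₂ = √(2·½·0.7) = 0.8367.
Continuity of ψ and ψ′ at the step yields the reflection amplitude r = (k₁ − k₂)/(k₁ + k₂) = 0.6504; thus R = |r|² = 0.4230, T = 0.5770.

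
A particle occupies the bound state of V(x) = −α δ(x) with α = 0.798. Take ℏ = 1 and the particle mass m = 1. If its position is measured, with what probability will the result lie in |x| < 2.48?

The normalised bound state is ψ = √κ e^{−κ|x|} with κ = mα/ℏ² = 0.7980.
P(|x| < d) = ∫_{−d}^{d} κ e^{−2κ|x|} dx = 1 − e^{−2κd} = 1 − e^{−3.958} = 0.9809.

P = 0.981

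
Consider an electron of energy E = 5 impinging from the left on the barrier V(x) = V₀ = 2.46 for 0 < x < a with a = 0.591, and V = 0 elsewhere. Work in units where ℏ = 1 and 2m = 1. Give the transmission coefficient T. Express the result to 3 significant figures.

T = 0.928

E > V₀: inside the barrier k₂ = √(2m(E − V₀))/ℏ = 1.594, k₂a = 0.9419.
Matching at both interfaces gives T⁻¹ = 1 + V₀² sin²(k₂a) / [4E(E − V₀)] = 1.078, hence T = 0.928.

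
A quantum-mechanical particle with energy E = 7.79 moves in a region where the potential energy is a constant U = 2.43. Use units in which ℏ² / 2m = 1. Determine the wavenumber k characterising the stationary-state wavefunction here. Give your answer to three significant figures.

With E > U the solution is oscillatory, ψ ∝ e^{±ikx} with k = √(2m(E − U))/ℏ.
k = √(2 × 0.5 × 5.36) = 2.315.

k = 2.32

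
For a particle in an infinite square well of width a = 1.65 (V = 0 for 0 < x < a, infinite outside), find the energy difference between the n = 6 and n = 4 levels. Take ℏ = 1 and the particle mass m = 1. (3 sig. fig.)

E_n = n²π²ℏ²/(2ma²), so ΔE = (6² − 4²) π²ℏ²/(2ma²).
ΔE = 20 × π² / (2 × 1 × 1.65²) = 36.25.

ΔE = 36.3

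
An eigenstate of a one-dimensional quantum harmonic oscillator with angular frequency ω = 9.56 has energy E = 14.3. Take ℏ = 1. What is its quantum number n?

Invert E_n = (n + ½)ℏω: n = E/ℏω − ½ = 0.996, so n = 1.

n = 1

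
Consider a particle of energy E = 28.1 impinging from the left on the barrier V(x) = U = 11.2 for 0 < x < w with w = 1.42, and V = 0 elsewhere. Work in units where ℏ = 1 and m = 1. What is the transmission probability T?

Above the barrier the interior wavenumber is k₂ = √(2m(E − U))/ℏ = 5.814, giving phase k₂w = 8.256.
Matching at both interfaces gives T⁻¹ = 1 + U² sin²(k₂w) / [4E(E − U)] = 1.056, hence T = 0.947.

T = 0.947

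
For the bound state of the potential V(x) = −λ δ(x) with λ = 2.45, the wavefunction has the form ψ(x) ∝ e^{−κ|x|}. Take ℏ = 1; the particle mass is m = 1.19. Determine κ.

κ = 2.92

Integrate −(ℏ²/2m)ψ'' − λδ(x)ψ = Eψ from −ε to +ε: the ψ'' term gives ψ'(0⁺) − ψ'(0⁻) and the δ term gives −(2mλ/ℏ²)ψ(0).
With ψ ∝ e^{−κ|x|} this yields −2κ = −2mλ/ℏ², so κ = mλ/ℏ² = 2.916.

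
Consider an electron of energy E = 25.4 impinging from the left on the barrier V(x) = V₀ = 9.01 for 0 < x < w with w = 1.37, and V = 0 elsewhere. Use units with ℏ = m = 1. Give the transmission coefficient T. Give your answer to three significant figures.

Above the barrier the interior wavenumber is k₂ = √(2m(E − V₀))/ℏ = 5.725, giving phase k₂w = 7.844.
Matching at both interfaces gives T⁻¹ = 1 + V₀² sin²(k₂w) / [4E(E − V₀)] = 1.049, hence T = 0.954.

T = 0.954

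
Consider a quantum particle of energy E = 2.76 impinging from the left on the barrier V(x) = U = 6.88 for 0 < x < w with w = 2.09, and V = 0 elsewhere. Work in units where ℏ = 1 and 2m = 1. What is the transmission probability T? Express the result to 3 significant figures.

T = 0.000794

Since E < U the interior solution is evanescent with decay constant κ = √(2m(U − E))/ℏ = 2.030.
κw = 4.242, sinh(κw) = 34.77.
Matching ψ, ψ′ at both faces gives T = [1 + U² sinh²(κw) / (4E(U − E))]⁻¹ = 1/1259 = 0.000794.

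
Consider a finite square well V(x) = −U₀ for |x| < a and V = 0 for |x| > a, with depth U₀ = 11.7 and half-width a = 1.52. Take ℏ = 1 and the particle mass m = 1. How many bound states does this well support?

The dimensionless depth is z₀ = a√(2mU₀)/ℏ = 1.52 × √(23.40) = 7.353.
A new bound state (alternating even/odd) appears each time z₀ passes a multiple of π/2, so N = ⌊2z₀/π⌋ + 1 = ⌊4.681⌋ + 1 = 5.

N = 5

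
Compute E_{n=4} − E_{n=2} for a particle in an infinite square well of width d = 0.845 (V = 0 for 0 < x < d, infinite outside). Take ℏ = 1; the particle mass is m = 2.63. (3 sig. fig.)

E_n = n²π²ℏ²/(2md²), so ΔE = (4² − 2²) π²ℏ²/(2md²).
ΔE = 12 × π² / (2 × 2.63 × 0.845²) = 31.53.

ΔE = 31.5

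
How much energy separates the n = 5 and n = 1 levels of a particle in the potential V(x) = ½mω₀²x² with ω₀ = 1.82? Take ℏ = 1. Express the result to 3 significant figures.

ΔE = 7.28

E_n = ℏω₀(n + ½), so ΔE = (5 − 1) ℏω₀ = 4 × 1.82 = 7.280.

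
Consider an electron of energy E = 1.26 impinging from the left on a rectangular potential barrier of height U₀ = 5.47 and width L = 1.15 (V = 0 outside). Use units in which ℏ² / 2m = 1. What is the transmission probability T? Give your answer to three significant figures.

E < U₀: inside the barrier ψ ∝ e^{±κx} with κ = √(2m(U₀ − E))/ℏ = 2.052.
κL = 2.360, sinh(κL) = 5.246.
The exact tunnelling result is T⁻¹ = 1 + U₀² sinh²(κL) / [4E(U₀ − E)] = 39.81, so T = 0.0251.

T = 0.0251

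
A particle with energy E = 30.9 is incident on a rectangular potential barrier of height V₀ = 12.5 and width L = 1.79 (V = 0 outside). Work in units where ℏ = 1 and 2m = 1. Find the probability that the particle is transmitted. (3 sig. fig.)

T = 0.938

E > V₀: inside the barrier k₂ = √(2m(E − V₀))/ℏ = 4.290, k₂L = 7.678.
T = [1 + V₀² sin²(k₂L) / (4E(E − V₀))]⁻¹ = 1/1.067 = 0.938.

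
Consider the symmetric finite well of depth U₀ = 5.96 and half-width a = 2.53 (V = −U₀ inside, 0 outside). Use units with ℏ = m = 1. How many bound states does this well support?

N = 6

The dimensionless depth is z₀ = a√(2mU₀)/ℏ = 2.53 × √(11.92) = 8.735.
The even/odd transcendental equations gain one root per π/2 in z₀, giving N = 1 + ⌊2z₀/π⌋ = 1 + ⌊5.561⌋ = 6.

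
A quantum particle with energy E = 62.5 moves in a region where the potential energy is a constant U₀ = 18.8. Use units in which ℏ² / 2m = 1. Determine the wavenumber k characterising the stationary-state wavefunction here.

k = 6.61

With E > U₀ the solution is oscillatory, ψ ∝ e^{±ikx} with k = √(2m(E − U₀))/ℏ.
k = √(2 × 0.5 × 43.7) = 6.611.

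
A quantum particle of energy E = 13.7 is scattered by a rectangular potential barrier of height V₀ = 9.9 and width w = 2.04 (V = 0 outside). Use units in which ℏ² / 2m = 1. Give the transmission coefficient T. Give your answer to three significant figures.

Above the barrier the interior wavenumber is k₂ = √(2m(E − V₀))/ℏ = 1.949, giving phase k₂w = 3.977.
Matching at both interfaces gives T⁻¹ = 1 + V₀² sin²(k₂w) / [4E(E − V₀)] = 1.259, hence T = 0.794.

T = 0.794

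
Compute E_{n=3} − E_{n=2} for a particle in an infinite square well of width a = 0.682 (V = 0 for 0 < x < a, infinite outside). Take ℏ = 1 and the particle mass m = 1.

E_n = n²π²ℏ²/(2ma²), so ΔE = (3² − 2²) π²ℏ²/(2ma²).
ΔE = 5 × π² / (2 × 1 × 0.682²) = 53.05.

ΔE = 53.0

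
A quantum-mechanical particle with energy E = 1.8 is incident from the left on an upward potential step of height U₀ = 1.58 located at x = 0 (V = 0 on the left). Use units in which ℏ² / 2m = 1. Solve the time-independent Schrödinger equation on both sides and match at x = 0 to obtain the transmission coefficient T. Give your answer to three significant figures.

On each side the TISE gives plane waves with k = √(2m(E − V))/ℏ: k₁ = √(2·½·1.8) = 1.342, k₂ = √(2·½·0.22) = 0.4690.
Matching ψ and ψ′ at x = 0 gives r = (k₁ − k₂)/(k₁ + k₂), so R = r² = 0.2322 and T = 1 − R = 0.7678.

T = 0.768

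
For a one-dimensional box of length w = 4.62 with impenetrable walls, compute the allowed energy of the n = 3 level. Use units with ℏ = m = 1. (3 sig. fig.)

E = 2.08

The infinite-well eigenfunctions ψ_n = √(2/w) sin(nπx/w) vanish at both walls, giving E_n = n²π²ℏ²/(2mw²).
E_3 = 3² × π² / (2 × 1 × 4.62²) = 2.081.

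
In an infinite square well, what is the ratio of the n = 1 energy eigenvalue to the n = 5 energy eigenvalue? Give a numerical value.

E_n = n²π²ℏ²/(2mL²) so the ratio is n₂²/n₁² = 1/25 = 0.04.

0.04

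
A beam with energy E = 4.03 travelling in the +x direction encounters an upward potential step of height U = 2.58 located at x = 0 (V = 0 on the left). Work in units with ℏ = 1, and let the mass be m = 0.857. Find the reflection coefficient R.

On each side the TISE gives plane waves with k = √(2m(E − V))/ℏ: k₁ = √(2·0.857·4.03) = 2.628, k₂ = √(2·0.857·1.45) = 1.576.
Continuity of ψ and ψ′ at the step yields the reflection amplitude r = (k₁ − k₂)/(k₁ + k₂) = 0.2501; thus R = |r|² = 0.06256, T = 0.9374.

R = 0.0626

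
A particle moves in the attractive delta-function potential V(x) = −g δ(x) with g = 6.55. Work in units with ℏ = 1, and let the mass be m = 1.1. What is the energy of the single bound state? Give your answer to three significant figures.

For x ≠ 0 the bound state is ψ ∝ e^{−κ|x|}; integrating the TISE across the delta gives the cusp condition 2κ = 2mg/ℏ², so κ = 7.205.
Then E = −ℏ²κ²/(2m) = −mg²/(2ℏ²) = -23.60.

E = -23.6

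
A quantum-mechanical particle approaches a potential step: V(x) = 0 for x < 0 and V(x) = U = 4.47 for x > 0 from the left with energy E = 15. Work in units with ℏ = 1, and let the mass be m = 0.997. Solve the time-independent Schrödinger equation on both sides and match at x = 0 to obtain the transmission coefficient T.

T = 0.992

On each side the TISE gives plane waves with k = √(2m(E − V))/ℏ: k₁ = √(2·0.997·15) = 5.469, k₂ = √(2·0.997·10.53) = 4.582.
Matching ψ and ψ′ at x = 0 gives r = (k₁ − k₂)/(k₁ + k₂), so R = r² = 0.007784 and T = 1 − R = 0.9922.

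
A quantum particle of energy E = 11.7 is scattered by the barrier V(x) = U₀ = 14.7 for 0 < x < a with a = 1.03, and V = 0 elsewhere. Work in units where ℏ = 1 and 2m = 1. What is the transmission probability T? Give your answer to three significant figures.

E < U₀: inside the barrier ψ ∝ e^{±κx} with κ = √(2m(U₀ − E))/ℏ = 1.732.
κa = 1.784, sinh(κa) = 2.893.
The exact tunnelling result is T⁻¹ = 1 + U₀² sinh²(κa) / [4E(U₀ − E)] = 13.88, so T = 0.0720.

T = 0.0720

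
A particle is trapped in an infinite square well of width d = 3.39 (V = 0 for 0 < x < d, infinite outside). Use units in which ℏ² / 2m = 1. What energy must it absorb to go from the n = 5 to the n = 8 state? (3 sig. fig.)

ΔE = 33.5

E_n = n²π²ℏ²/(2md²), so ΔE = (8² − 5²) π²ℏ²/(2md²).
ΔE = 39 × π² / (2 × 0.5 × 3.39²) = 33.49.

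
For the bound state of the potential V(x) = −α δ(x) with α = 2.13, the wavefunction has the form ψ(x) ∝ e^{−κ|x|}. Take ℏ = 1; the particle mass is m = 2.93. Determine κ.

κ = 6.24

Integrating the TISE across x = 0 gives the cusp condition ψ'(0⁺) − ψ'(0⁻) = −(2mα/ℏ²)ψ(0).
With ψ ∝ e^{−κ|x|} this yields −2κ = −2mα/ℏ², so κ = mα/ℏ² = 6.241.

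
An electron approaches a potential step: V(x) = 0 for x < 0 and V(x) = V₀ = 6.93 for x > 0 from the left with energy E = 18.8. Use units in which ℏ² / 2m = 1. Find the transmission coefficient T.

T = 0.987

On each side the TISE gives plane waves with k = √(2m(E − V))/ℏ: k₁ = √(2·½·18.8) = 4.336, k₂ = √(2·½·11.87) = 3.445.
Continuity of ψ and ψ′ at the step yields the reflection amplitude r = (k₁ − k₂)/(k₁ + k₂) = 0.1145; thus R = |r|² = 0.01310, T = 0.9869.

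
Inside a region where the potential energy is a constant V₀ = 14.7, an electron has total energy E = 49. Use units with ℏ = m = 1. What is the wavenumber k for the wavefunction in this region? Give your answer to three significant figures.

With E > V₀ the solution is oscillatory, ψ ∝ e^{±ikx} with k = √(2m(E − V₀))/ℏ.
k = √(2 × 1 × 34.3) = 8.283.

k = 8.28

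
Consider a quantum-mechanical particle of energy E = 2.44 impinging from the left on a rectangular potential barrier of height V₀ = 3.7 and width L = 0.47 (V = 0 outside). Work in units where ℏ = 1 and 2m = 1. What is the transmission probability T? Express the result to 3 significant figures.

Since E < V₀ the interior solution is evanescent with decay constant κ = √(2m(V₀ − E))/ℏ = 1.122.
κL = 0.5276, sinh(κL) = 0.5524.
The exact tunnelling result is T⁻¹ = 1 + V₀² sinh²(κL) / [4E(V₀ − E)] = 1.340, so T = 0.746.

T = 0.746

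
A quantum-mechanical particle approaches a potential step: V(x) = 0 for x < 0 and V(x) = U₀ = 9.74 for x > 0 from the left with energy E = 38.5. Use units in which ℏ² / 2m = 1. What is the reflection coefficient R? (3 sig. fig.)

R = 0.00530

The wavenumbers are k₁ = √(2mE)/ℏ = 6.205 on the left and k₂ = √(2m(E − U₀))/ℏ = 5.363 on the right.
Matching ψ and ψ′ at x = 0 gives r = (k₁ − k₂)/(k₁ + k₂), so R = r² = 0.005298 and T = 1 − R = 0.9947.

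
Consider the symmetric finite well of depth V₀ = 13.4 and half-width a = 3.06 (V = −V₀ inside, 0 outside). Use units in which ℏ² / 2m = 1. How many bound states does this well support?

Define the well-strength parameter z₀ = (a/ℏ)√(2mV₀) = 3.06 × √(2·0.5·13.4) = 11.20.
The even/odd transcendental equations gain one root per π/2 in z₀, giving N = 1 + ⌊2z₀/π⌋ = 1 + ⌊7.131⌋ = 8.

N = 8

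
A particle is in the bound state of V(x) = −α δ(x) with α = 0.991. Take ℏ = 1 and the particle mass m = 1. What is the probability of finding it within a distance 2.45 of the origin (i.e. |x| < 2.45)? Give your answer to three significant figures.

The normalised bound state is ψ = √κ e^{−κ|x|} with κ = mα/ℏ² = 0.9910.
P(|x| < d) = ∫_{−d}^{d} κ e^{−2κ|x|} dx = 1 − e^{−2κd} = 1 − e^{−4.856} = 0.9922.

P = 0.992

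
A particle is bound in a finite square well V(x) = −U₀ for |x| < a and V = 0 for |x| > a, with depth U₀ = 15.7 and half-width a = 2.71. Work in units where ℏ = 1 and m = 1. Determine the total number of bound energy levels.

N = 10

The dimensionless depth is z₀ = a√(2mU₀)/ℏ = 2.71 × √(31.40) = 15.19.
The even/odd transcendental equations gain one root per π/2 in z₀, giving N = 1 + ⌊2z₀/π⌋ = 1 + ⌊9.668⌋ = 10.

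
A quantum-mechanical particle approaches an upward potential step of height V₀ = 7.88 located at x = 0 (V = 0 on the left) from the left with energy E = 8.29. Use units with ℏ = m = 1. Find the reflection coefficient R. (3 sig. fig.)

R = 0.405

On each side the TISE gives plane waves with k = √(2m(E − V))/ℏ: k₁ = √(2·1·8.29) = 4.072, k₂ = √(2·1·0.41) = 0.9055.
Continuity of ψ and ψ′ at the step yields the reflection amplitude r = (k₁ − k₂)/(k₁ + k₂) = 0.6361; thus R = |r|² = 0.4047, T = 0.5953.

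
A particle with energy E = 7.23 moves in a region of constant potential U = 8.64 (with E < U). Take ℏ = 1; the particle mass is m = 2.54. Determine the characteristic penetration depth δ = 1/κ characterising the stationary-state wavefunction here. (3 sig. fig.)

Since E < U the TISE in this region is ψ'' = κ²ψ with κ = √(2m(U − E))/ℏ.
κ = √(2 × 2.54 × 1.41) = 2.676. The penetration depth is δ = 1/κ = 0.374.

δ = 0.374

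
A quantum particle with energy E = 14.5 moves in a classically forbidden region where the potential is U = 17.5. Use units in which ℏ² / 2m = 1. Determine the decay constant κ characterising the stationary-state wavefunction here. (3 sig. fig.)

Since E < U the TISE in this region is ψ'' = κ²ψ with κ = √(2m(U − E))/ℏ.
κ = √(2 × 0.5 × 3) = 1.732.

κ = 1.73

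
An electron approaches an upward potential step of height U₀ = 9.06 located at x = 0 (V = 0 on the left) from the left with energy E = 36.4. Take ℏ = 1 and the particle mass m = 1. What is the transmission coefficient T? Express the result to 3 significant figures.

T = 0.995

The wavenumbers are k₁ = √(2mE)/ℏ = 8.532 on the left and k₂ = √(2m(E − U₀))/ℏ = 7.395 on the right.
Matching ψ and ψ′ at x = 0 gives r = (k₁ − k₂)/(k₁ + k₂), so R = r² = 0.005103 and T = 1 − R = 0.9949.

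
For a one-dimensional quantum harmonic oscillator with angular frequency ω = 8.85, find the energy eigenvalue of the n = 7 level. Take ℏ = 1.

The oscillator eigenvalues are E_n = ℏω(n + ½), so E_7 = 8.85 × 7.5 = 66.38.

E = 66.4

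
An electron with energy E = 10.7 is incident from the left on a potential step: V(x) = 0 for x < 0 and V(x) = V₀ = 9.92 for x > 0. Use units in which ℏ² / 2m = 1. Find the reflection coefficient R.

On each side the TISE gives plane waves with k = √(2m(E − V))/ℏ: k₁ = √(2·½·10.7) = 3.271, k₂ = √(2·½·0.78) = 0.8832.
Continuity of ψ and ψ′ at the step yields the reflection amplitude r = (k₁ − k₂)/(k₁ + k₂) = 0.5748; thus R = |r|² = 0.3304, T = 0.6696.

R = 0.330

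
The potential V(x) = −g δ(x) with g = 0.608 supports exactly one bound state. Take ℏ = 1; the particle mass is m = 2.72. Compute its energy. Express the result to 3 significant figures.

E = -0.503

The bound state is ψ(x) = √κ e^{−κ|x|}. The derivative jump ψ'(0⁺) − ψ'(0⁻) = −(2mg/ℏ²)ψ(0) fixes κ = mg/ℏ² = 1.654.
Then E = −ℏ²κ²/(2m) = −mg²/(2ℏ²) = -0.5027.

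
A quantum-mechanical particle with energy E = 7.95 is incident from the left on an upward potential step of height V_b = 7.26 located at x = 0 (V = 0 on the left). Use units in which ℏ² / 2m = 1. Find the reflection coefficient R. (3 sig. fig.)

R = 0.297

The wavenumbers are k₁ = √(2mE)/ℏ = 2.820 on the left and k₂ = √(2m(E − V_b))/ℏ = 0.8307 on the right.
Matching ψ and ψ′ at x = 0 gives r = (k₁ − k₂)/(k₁ + k₂), so R = r² = 0.2969 and T = 1 − R = 0.7031.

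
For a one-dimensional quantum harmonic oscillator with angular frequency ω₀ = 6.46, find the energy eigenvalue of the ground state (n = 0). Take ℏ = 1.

Using E_n = (n + ½)ℏω₀: E_0 = 0.5 × 6.46 = 3.230.

E = 3.23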